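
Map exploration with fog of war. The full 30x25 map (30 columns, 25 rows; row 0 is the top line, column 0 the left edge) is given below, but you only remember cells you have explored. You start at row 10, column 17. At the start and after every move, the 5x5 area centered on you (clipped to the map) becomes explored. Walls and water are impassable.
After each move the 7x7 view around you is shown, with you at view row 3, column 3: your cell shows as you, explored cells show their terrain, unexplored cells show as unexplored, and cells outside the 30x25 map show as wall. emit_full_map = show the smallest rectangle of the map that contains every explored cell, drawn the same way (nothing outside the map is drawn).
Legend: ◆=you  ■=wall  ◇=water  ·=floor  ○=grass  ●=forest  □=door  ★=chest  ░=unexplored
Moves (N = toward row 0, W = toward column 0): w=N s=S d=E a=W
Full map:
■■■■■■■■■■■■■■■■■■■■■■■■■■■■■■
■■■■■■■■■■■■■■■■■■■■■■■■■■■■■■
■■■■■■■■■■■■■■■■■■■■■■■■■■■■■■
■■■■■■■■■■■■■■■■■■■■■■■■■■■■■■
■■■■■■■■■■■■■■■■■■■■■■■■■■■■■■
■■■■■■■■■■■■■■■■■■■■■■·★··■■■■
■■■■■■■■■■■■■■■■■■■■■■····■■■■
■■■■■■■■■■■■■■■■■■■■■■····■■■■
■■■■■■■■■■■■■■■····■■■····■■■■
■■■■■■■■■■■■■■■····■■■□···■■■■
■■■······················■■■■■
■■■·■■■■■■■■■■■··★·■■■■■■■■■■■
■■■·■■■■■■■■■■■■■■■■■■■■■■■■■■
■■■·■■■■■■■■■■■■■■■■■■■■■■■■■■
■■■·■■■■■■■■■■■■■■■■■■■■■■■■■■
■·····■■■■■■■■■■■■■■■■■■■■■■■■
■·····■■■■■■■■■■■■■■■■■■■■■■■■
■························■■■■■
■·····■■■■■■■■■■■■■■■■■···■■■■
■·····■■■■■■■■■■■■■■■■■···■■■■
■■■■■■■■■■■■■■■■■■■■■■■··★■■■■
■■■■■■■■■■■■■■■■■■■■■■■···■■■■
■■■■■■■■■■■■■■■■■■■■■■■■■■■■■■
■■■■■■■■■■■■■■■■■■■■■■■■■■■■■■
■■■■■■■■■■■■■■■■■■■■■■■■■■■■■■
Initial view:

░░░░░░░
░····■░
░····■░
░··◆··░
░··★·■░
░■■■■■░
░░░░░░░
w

░░░░░░░
░■■■■■░
░····■░
░··◆·■░
░·····░
░··★·■░
░■■■■■░

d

░░░░░░░
■■■■■■░
····■■░
···◆■■░
······░
··★·■■░
■■■■■░░

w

░░░░░░░
░■■■■■░
■■■■■■░
···◆■■░
····■■░
······░
··★·■■░

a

░░░░░░░
░■■■■■■
░■■■■■■
░··◆·■■
░····■■
░······
░··★·■■

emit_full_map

■■■■■■
■■■■■■
··◆·■■
····■■
······
··★·■■
■■■■■░

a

░░░░░░░
░■■■■■■
░■■■■■■
░■·◆··■
░■····■
░······
░░··★·■

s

░■■■■■■
░■■■■■■
░■····■
░■·◆··■
░······
░■··★·■
░░■■■■■

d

■■■■■■■
■■■■■■■
■····■■
■··◆·■■
·······
■··★·■■
░■■■■■░

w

░░░░░░░
■■■■■■■
■■■■■■■
■··◆·■■
■····■■
·······
■··★·■■

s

■■■■■■■
■■■■■■■
■····■■
■··◆·■■
·······
■··★·■■
░■■■■■░

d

■■■■■■░
■■■■■■░
····■■░
···◆■■░
······░
··★·■■░
■■■■■░░


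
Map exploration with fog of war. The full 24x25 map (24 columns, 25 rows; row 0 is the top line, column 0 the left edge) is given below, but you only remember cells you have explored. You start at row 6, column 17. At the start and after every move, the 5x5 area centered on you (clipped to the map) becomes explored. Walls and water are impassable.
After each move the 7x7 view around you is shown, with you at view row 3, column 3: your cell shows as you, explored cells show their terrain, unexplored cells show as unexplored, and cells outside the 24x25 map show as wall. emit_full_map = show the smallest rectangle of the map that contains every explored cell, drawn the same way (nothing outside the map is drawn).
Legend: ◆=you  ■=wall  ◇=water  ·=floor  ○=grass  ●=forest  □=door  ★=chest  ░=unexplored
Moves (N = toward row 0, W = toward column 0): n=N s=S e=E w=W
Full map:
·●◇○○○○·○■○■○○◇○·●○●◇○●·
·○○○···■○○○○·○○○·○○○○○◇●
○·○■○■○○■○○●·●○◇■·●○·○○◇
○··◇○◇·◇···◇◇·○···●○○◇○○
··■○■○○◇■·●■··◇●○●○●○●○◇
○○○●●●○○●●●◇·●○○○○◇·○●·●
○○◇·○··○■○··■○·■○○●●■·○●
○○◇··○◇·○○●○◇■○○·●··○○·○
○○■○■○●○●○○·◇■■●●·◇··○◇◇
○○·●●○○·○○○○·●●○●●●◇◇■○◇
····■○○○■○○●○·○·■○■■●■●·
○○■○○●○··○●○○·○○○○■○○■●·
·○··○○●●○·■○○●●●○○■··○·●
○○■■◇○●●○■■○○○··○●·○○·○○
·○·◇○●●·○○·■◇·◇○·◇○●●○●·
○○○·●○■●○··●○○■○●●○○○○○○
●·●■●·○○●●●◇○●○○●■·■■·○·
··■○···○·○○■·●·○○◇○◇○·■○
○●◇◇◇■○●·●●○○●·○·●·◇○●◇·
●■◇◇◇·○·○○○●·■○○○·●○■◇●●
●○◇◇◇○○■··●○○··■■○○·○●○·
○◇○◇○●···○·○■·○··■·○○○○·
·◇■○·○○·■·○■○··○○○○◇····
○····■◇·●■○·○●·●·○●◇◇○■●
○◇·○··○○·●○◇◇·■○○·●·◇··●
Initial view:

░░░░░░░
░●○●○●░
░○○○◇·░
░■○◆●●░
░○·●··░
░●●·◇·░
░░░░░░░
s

░●○●○●░
░○○○◇·░
░■○○●●░
░○·◆··░
░●●·◇·░
░○●●●◇░
░░░░░░░

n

░░░░░░░
░●○●○●░
░○○○◇·░
░■○◆●●░
░○·●··░
░●●·◇·░
░○●●●◇░

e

░░░░░░░
●○●○●○░
○○○◇·○░
■○○◆●■░
○·●··○░
●●·◇··░
○●●●◇░░

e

░░░░░░░
○●○●○●░
○○◇·○●░
○○●◆■·░
·●··○○░
●·◇··○░
●●●◇░░░

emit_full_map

●○●○●○●
○○○◇·○●
■○○●◆■·
○·●··○○
●●·◇··○
○●●●◇░░

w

░░░░░░░
●○●○●○●
○○○◇·○●
■○○◆●■·
○·●··○○
●●·◇··○
○●●●◇░░

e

░░░░░░░
○●○●○●░
○○◇·○●░
○○●◆■·░
·●··○○░
●·◇··○░
●●●◇░░░

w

░░░░░░░
●○●○●○●
○○○◇·○●
■○○◆●■·
○·●··○○
●●·◇··○
○●●●◇░░


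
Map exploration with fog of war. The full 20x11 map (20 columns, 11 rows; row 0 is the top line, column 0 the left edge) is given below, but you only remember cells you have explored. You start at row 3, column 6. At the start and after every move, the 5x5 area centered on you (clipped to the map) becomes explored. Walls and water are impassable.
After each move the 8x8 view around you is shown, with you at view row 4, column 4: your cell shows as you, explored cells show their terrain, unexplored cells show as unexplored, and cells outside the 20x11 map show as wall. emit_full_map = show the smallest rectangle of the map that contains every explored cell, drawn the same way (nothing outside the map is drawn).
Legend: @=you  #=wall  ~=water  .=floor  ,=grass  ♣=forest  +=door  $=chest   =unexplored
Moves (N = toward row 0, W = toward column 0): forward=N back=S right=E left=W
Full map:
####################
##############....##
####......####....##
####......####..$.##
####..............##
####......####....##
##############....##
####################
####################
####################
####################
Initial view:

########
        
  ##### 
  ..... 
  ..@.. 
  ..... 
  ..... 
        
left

########
        
  ######
  #.....
  #.@...
  #.....
  #.....
        

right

########
        
 ###### 
 #..... 
 #..@.. 
 #..... 
 #..... 
        

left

########
        
  ######
  #.....
  #.@...
  #.....
  #.....
        

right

########
        
 ###### 
 #..... 
 #..@.. 
 #..... 
 #..... 
        

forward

########
########
  ##### 
 ###### 
 #..@.. 
 #..... 
 #..... 
 #..... 

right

########
########
 ###### 
####### 
#...@.. 
#...... 
#...... 
#.....  

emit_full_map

 ######
#######
#...@..
#......
#......
#..... 

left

########
########
  ######
 #######
 #..@...
 #......
 #......
 #..... 

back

########
  ######
 #######
 #......
 #..@...
 #......
 #..... 
        

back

  ######
 #######
 #......
 #......
 #..@...
 #..... 
  ##### 
        

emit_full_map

 ######
#######
#......
#......
#..@...
#..... 
 ##### 


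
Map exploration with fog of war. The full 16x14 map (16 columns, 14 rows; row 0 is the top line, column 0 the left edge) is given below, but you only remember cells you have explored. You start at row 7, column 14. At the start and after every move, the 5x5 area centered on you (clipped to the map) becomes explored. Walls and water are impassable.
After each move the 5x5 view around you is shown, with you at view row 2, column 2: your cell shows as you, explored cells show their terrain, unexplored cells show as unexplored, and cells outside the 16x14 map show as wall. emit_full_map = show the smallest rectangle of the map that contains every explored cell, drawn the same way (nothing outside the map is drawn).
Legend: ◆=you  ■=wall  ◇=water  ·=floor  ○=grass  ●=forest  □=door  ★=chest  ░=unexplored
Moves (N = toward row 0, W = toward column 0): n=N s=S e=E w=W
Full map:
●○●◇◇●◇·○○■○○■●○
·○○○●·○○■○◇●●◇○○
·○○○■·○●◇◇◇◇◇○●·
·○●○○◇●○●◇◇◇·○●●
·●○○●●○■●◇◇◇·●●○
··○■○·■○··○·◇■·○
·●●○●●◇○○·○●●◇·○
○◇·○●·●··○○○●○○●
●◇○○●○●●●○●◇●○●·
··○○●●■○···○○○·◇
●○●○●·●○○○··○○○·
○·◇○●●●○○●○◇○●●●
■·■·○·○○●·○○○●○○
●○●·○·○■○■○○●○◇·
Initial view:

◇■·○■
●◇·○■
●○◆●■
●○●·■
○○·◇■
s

●◇·○■
●○○●■
●○◆·■
○○·◇■
○○○·■

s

●○○●■
●○●·■
○○◆◇■
○○○·■
○●●●■

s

●○●·■
○○·◇■
○○◆·■
○●●●■
○●○○■

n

●○○●■
●○●·■
○○◆◇■
○○○·■
○●●●■

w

○●○○●
◇●○●·
○○◆·◇
·○○○·
◇○●●●

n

●●◇·○
○●○○●
◇●◆●·
○○○·◇
·○○○·

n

·◇■·○
●●◇·○
○●◆○●
◇●○●·
○○○·◇

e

◇■·○■
●◇·○■
●○◆●■
●○●·■
○○·◇■

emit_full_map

·◇■·○
●●◇·○
○●○◆●
◇●○●·
○○○·◇
·○○○·
◇○●●●
░○●○○


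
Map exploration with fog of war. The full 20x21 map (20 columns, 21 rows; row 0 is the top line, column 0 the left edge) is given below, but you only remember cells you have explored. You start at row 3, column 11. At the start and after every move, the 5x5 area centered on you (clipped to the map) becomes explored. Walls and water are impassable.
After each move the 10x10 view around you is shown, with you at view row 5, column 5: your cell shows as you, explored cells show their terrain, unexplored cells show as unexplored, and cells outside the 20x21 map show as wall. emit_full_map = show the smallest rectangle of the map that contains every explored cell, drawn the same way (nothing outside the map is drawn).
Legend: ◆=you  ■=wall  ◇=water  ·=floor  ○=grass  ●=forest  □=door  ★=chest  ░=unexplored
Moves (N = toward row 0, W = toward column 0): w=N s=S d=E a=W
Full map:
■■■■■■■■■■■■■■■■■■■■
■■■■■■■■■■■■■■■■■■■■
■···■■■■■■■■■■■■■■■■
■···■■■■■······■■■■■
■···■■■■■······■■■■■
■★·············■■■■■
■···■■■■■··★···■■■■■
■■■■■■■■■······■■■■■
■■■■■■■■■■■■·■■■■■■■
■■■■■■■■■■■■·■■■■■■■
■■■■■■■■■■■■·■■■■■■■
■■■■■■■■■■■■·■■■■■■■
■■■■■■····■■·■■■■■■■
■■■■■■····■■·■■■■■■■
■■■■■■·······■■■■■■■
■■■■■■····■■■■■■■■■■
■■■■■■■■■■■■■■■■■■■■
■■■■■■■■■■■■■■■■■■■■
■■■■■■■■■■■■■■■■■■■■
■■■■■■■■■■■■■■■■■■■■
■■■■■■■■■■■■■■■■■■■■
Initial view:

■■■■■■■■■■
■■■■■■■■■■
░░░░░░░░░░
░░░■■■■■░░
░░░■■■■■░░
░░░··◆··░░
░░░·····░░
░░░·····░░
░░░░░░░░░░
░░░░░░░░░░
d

■■■■■■■■■■
■■■■■■■■■■
░░░░░░░░░░
░░■■■■■■░░
░░■■■■■■░░
░░···◆··░░
░░······░░
░░······░░
░░░░░░░░░░
░░░░░░░░░░

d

■■■■■■■■■■
■■■■■■■■■■
░░░░░░░░░░
░■■■■■■■░░
░■■■■■■■░░
░····◆·■░░
░······■░░
░······■░░
░░░░░░░░░░
░░░░░░░░░░

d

■■■■■■■■■■
■■■■■■■■■■
░░░░░░░░░░
■■■■■■■■░░
■■■■■■■■░░
·····◆■■░░
······■■░░
······■■░░
░░░░░░░░░░
░░░░░░░░░░

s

■■■■■■■■■■
░░░░░░░░░░
■■■■■■■■░░
■■■■■■■■░░
······■■░░
·····◆■■░░
······■■░░
░░░···■■░░
░░░░░░░░░░
░░░░░░░░░░

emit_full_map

■■■■■■■■
■■■■■■■■
······■■
·····◆■■
······■■
░░░···■■

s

░░░░░░░░░░
■■■■■■■■░░
■■■■■■■■░░
······■■░░
······■■░░
·····◆■■░░
░░░···■■░░
░░░···■■░░
░░░░░░░░░░
░░░░░░░░░░

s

■■■■■■■■░░
■■■■■■■■░░
······■■░░
······■■░░
······■■░░
░░░··◆■■░░
░░░···■■░░
░░░·■■■■░░
░░░░░░░░░░
░░░░░░░░░░

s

■■■■■■■■░░
······■■░░
······■■░░
······■■░░
░░░···■■░░
░░░··◆■■░░
░░░·■■■■░░
░░░·■■■■░░
░░░░░░░░░░
░░░░░░░░░░

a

░■■■■■■■■░
░······■■░
░······■■░
░······■■░
░░░★···■■░
░░░··◆·■■░
░░░■·■■■■░
░░░■·■■■■░
░░░░░░░░░░
░░░░░░░░░░

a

░░■■■■■■■■
░░······■■
░░······■■
░░······■■
░░░·★···■■
░░░··◆··■■
░░░■■·■■■■
░░░■■·■■■■
░░░░░░░░░░
░░░░░░░░░░

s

░░······■■
░░······■■
░░······■■
░░░·★···■■
░░░·····■■
░░░■■◆■■■■
░░░■■·■■■■
░░░■■·■■░░
░░░░░░░░░░
░░░░░░░░░░

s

░░······■■
░░······■■
░░░·★···■■
░░░·····■■
░░░■■·■■■■
░░░■■◆■■■■
░░░■■·■■░░
░░░■■·■■░░
░░░░░░░░░░
░░░░░░░░░░

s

░░······■■
░░░·★···■■
░░░·····■■
░░░■■·■■■■
░░░■■·■■■■
░░░■■◆■■░░
░░░■■·■■░░
░░░■■·■■░░
░░░░░░░░░░
░░░░░░░░░░

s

░░░·★···■■
░░░·····■■
░░░■■·■■■■
░░░■■·■■■■
░░░■■·■■░░
░░░■■◆■■░░
░░░■■·■■░░
░░░■■·■■░░
░░░░░░░░░░
░░░░░░░░░░

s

░░░·····■■
░░░■■·■■■■
░░░■■·■■■■
░░░■■·■■░░
░░░■■·■■░░
░░░■■◆■■░░
░░░■■·■■░░
░░░···■■░░
░░░░░░░░░░
░░░░░░░░░░

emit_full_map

■■■■■■■■
■■■■■■■■
······■■
······■■
······■■
░·★···■■
░·····■■
░■■·■■■■
░■■·■■■■
░■■·■■░░
░■■·■■░░
░■■◆■■░░
░■■·■■░░
░···■■░░

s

░░░■■·■■■■
░░░■■·■■■■
░░░■■·■■░░
░░░■■·■■░░
░░░■■·■■░░
░░░■■◆■■░░
░░░···■■░░
░░░■■■■■░░
░░░░░░░░░░
░░░░░░░░░░

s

░░░■■·■■■■
░░░■■·■■░░
░░░■■·■■░░
░░░■■·■■░░
░░░■■·■■░░
░░░··◆■■░░
░░░■■■■■░░
░░░■■■■■░░
░░░░░░░░░░
░░░░░░░░░░

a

░░░░■■·■■■
░░░░■■·■■░
░░░░■■·■■░
░░░·■■·■■░
░░░·■■·■■░
░░░··◆·■■░
░░░·■■■■■░
░░░■■■■■■░
░░░░░░░░░░
░░░░░░░░░░

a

░░░░░■■·■■
░░░░░■■·■■
░░░░░■■·■■
░░░··■■·■■
░░░··■■·■■
░░░··◆··■■
░░░··■■■■■
░░░■■■■■■■
░░░░░░░░░░
░░░░░░░░░░

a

░░░░░░■■·■
░░░░░░■■·■
░░░░░░■■·■
░░░···■■·■
░░░···■■·■
░░░··◆···■
░░░···■■■■
░░░■■■■■■■
░░░░░░░░░░
░░░░░░░░░░

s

░░░░░░■■·■
░░░░░░■■·■
░░░···■■·■
░░░···■■·■
░░░······■
░░░··◆■■■■
░░░■■■■■■■
░░░■■■■■░░
░░░░░░░░░░
░░░░░░░░░░

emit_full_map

░░■■■■■■■■
░░■■■■■■■■
░░······■■
░░······■■
░░······■■
░░░·★···■■
░░░·····■■
░░░■■·■■■■
░░░■■·■■■■
░░░■■·■■░░
░░░■■·■■░░
···■■·■■░░
···■■·■■░░
······■■░░
··◆■■■■■░░
■■■■■■■■░░
■■■■■░░░░░

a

░░░░░░░■■·
░░░░░░░■■·
░░░░···■■·
░░░····■■·
░░░·······
░░░··◆·■■■
░░░■■■■■■■
░░░■■■■■■░
░░░░░░░░░░
░░░░░░░░░░

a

░░░░░░░░■■
░░░░░░░░■■
░░░░░···■■
░░░■····■■
░░░■······
░░░■·◆··■■
░░░■■■■■■■
░░░■■■■■■■
░░░░░░░░░░
░░░░░░░░░░

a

░░░░░░░░░■
░░░░░░░░░■
░░░░░░···■
░░░■■····■
░░░■■·····
░░░■■◆···■
░░░■■■■■■■
░░░■■■■■■■
░░░░░░░░░░
░░░░░░░░░░

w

░░░░░░░░░■
░░░░░░░░░■
░░░░░░░░░■
░░░■■····■
░░░■■····■
░░░■■◆····
░░░■■····■
░░░■■■■■■■
░░░■■■■■■■
░░░░░░░░░░

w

░░░░░░░░░■
░░░░░░░░░■
░░░░░░░░░■
░░░■■■■■░■
░░░■■····■
░░░■■◆···■
░░░■■·····
░░░■■····■
░░░■■■■■■■
░░░■■■■■■■

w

░░░░░░░░░·
░░░░░░░░░■
░░░░░░░░░■
░░░■■■■■░■
░░░■■■■■░■
░░░■■◆···■
░░░■■····■
░░░■■·····
░░░■■····■
░░░■■■■■■■

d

░░░░░░░░··
░░░░░░░░■■
░░░░░░░░■■
░░■■■■■■■■
░░■■■■■■■■
░░■■·◆··■■
░░■■····■■
░░■■······
░░■■····■■
░░■■■■■■■■

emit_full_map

░░░░░■■■■■■■■
░░░░░■■■■■■■■
░░░░░······■■
░░░░░······■■
░░░░░······■■
░░░░░░·★···■■
░░░░░░·····■■
░░░░░░■■·■■■■
░░░░░░■■·■■■■
■■■■■■■■·■■░░
■■■■■■■■·■■░░
■■·◆··■■·■■░░
■■····■■·■■░░
■■·······■■░░
■■····■■■■■░░
■■■■■■■■■■■░░
■■■■■■■■░░░░░

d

░░░░░░░···
░░░░░░░■■·
░░░░░░░■■·
░■■■■■■■■·
░■■■■■■■■·
░■■··◆·■■·
░■■····■■·
░■■·······
░■■····■■■
░■■■■■■■■■

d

░░░░░░····
░░░░░░■■·■
░░░░░░■■·■
■■■■■■■■·■
■■■■■■■■·■
■■···◆■■·■
■■····■■·■
■■·······■
■■····■■■■
■■■■■■■■■■

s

░░░░░░■■·■
░░░░░░■■·■
■■■■■■■■·■
■■■■■■■■·■
■■····■■·■
■■···◆■■·■
■■·······■
■■····■■■■
■■■■■■■■■■
■■■■■■■■░░

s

░░░░░░■■·■
■■■■■■■■·■
■■■■■■■■·■
■■····■■·■
■■····■■·■
■■···◆···■
■■····■■■■
■■■■■■■■■■
■■■■■■■■░░
░░░░░░░░░░

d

░░░░░■■·■■
■■■■■■■·■■
■■■■■■■·■■
■····■■·■■
■····■■·■■
■····◆··■■
■····■■■■■
■■■■■■■■■■
■■■■■■■░░░
░░░░░░░░░░

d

░░░░■■·■■■
■■■■■■·■■░
■■■■■■·■■░
····■■·■■░
····■■·■■░
·····◆·■■░
····■■■■■░
■■■■■■■■■░
■■■■■■░░░░
░░░░░░░░░░

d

░░░■■·■■■■
■■■■■·■■░░
■■■■■·■■░░
···■■·■■░░
···■■·■■░░
·····◆■■░░
···■■■■■░░
■■■■■■■■░░
■■■■■░░░░░
░░░░░░░░░░

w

░░░■■·■■■■
░░░■■·■■■■
■■■■■·■■░░
■■■■■·■■░░
···■■·■■░░
···■■◆■■░░
······■■░░
···■■■■■░░
■■■■■■■■░░
■■■■■░░░░░

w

░░░·····■■
░░░■■·■■■■
░░░■■·■■■■
■■■■■·■■░░
■■■■■·■■░░
···■■◆■■░░
···■■·■■░░
······■■░░
···■■■■■░░
■■■■■■■■░░

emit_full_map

░░░░░■■■■■■■■
░░░░░■■■■■■■■
░░░░░······■■
░░░░░······■■
░░░░░······■■
░░░░░░·★···■■
░░░░░░·····■■
░░░░░░■■·■■■■
░░░░░░■■·■■■■
■■■■■■■■·■■░░
■■■■■■■■·■■░░
■■····■■◆■■░░
■■····■■·■■░░
■■·······■■░░
■■····■■■■■░░
■■■■■■■■■■■░░
■■■■■■■■░░░░░


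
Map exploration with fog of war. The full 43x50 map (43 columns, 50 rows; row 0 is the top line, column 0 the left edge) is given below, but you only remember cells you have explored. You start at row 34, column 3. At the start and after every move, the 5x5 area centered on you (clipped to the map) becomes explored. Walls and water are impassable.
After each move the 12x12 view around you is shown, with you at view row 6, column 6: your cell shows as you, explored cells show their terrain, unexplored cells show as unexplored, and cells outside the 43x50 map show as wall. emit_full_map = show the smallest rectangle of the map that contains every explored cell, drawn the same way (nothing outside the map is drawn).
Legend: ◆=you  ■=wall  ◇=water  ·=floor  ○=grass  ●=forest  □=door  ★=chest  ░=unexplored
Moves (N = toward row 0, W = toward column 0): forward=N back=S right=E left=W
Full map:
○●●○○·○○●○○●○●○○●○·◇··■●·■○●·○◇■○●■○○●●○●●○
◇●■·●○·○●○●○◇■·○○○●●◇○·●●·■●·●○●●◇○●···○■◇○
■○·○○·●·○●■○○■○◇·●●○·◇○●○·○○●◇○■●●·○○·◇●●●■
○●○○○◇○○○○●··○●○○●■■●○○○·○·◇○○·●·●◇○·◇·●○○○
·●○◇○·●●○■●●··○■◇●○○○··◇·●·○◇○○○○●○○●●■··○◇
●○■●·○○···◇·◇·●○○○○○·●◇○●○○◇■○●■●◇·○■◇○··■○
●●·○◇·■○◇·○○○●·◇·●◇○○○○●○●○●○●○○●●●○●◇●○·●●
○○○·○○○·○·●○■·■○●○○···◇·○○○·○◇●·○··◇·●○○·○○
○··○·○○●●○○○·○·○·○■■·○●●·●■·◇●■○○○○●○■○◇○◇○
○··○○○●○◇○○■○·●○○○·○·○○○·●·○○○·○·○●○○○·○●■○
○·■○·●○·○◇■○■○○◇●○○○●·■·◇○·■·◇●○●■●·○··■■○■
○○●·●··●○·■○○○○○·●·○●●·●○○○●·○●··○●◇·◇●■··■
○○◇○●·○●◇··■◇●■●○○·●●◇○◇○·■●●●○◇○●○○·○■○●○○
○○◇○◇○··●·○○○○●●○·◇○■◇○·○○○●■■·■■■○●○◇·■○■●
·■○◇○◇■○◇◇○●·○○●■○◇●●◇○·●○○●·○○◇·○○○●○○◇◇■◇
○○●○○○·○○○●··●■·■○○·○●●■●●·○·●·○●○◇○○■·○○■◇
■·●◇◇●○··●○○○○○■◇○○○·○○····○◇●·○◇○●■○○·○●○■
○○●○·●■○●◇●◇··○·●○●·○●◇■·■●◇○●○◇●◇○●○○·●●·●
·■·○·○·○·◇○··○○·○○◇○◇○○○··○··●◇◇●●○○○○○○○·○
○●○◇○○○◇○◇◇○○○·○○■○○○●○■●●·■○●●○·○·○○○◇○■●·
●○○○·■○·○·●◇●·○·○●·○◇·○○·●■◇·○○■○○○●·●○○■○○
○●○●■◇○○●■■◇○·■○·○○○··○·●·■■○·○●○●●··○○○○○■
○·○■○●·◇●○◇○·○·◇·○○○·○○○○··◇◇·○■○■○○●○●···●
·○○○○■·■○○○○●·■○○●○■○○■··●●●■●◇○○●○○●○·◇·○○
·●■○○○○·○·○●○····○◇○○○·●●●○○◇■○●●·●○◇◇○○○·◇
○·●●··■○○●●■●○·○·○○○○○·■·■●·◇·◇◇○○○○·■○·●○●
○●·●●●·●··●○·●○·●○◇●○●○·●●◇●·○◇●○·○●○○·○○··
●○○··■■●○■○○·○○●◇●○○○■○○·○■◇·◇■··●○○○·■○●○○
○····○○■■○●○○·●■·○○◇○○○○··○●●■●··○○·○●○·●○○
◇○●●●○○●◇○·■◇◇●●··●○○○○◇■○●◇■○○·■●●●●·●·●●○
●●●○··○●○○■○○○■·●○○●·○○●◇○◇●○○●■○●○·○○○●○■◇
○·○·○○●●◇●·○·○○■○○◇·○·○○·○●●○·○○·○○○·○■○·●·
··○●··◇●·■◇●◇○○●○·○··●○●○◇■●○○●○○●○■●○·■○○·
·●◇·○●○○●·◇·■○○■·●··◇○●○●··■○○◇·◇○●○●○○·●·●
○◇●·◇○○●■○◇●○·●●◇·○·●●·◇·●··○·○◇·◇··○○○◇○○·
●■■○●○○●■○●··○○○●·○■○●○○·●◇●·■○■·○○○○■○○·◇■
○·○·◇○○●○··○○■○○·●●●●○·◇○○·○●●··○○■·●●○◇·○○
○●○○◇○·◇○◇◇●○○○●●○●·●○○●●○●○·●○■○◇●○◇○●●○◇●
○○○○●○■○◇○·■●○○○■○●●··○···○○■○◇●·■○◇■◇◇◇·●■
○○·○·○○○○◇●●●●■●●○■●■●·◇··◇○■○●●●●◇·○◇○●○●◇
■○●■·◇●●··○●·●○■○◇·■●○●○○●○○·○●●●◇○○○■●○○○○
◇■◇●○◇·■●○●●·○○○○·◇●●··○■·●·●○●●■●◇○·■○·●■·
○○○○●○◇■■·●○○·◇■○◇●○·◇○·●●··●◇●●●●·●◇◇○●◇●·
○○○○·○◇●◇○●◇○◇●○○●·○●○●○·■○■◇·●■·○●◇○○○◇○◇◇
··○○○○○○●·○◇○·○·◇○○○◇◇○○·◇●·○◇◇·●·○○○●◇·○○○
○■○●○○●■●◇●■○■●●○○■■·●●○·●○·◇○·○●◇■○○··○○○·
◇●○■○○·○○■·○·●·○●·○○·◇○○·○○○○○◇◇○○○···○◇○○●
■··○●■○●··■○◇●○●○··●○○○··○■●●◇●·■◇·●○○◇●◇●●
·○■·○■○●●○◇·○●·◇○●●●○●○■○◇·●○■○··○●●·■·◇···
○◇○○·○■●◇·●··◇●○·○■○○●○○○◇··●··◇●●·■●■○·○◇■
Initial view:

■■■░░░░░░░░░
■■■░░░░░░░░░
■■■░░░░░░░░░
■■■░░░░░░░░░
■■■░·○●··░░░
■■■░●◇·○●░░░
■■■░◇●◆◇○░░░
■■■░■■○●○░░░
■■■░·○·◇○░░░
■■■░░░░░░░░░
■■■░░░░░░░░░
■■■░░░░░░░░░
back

■■■░░░░░░░░░
■■■░░░░░░░░░
■■■░░░░░░░░░
■■■░·○●··░░░
■■■░●◇·○●░░░
■■■░◇●·◇○░░░
■■■░■■◆●○░░░
■■■░·○·◇○░░░
■■■░●○○◇○░░░
■■■░░░░░░░░░
■■■░░░░░░░░░
■■■░░░░░░░░░

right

■■░░░░░░░░░░
■■░░░░░░░░░░
■■░░░░░░░░░░
■■░·○●··░░░░
■■░●◇·○●○░░░
■■░◇●·◇○○░░░
■■░■■○◆○○░░░
■■░·○·◇○○░░░
■■░●○○◇○·░░░
■■░░░░░░░░░░
■■░░░░░░░░░░
■■░░░░░░░░░░

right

■░░░░░░░░░░░
■░░░░░░░░░░░
■░░░░░░░░░░░
■░·○●··░░░░░
■░●◇·○●○○░░░
■░◇●·◇○○●░░░
■░■■○●◆○●░░░
■░·○·◇○○●░░░
■░●○○◇○·◇░░░
■░░░░░░░░░░░
■░░░░░░░░░░░
■░░░░░░░░░░░

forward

■░░░░░░░░░░░
■░░░░░░░░░░░
■░░░░░░░░░░░
■░░░░░░░░░░░
■░·○●··◇●░░░
■░●◇·○●○○░░░
■░◇●·◇◆○●░░░
■░■■○●○○●░░░
■░·○·◇○○●░░░
■░●○○◇○·◇░░░
■░░░░░░░░░░░
■░░░░░░░░░░░

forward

■░░░░░░░░░░░
■░░░░░░░░░░░
■░░░░░░░░░░░
■░░░░░░░░░░░
■░░░·○○●●░░░
■░·○●··◇●░░░
■░●◇·○◆○○░░░
■░◇●·◇○○●░░░
■░■■○●○○●░░░
■░·○·◇○○●░░░
■░●○○◇○·◇░░░
■░░░░░░░░░░░

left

■■░░░░░░░░░░
■■░░░░░░░░░░
■■░░░░░░░░░░
■■░░░░░░░░░░
■■░░○·○○●●░░
■■░·○●··◇●░░
■■░●◇·◆●○○░░
■■░◇●·◇○○●░░
■■░■■○●○○●░░
■■░·○·◇○○●░░
■■░●○○◇○·◇░░
■■░░░░░░░░░░

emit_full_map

░○·○○●●
·○●··◇●
●◇·◆●○○
◇●·◇○○●
■■○●○○●
·○·◇○○●
●○○◇○·◇

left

■■■░░░░░░░░░
■■■░░░░░░░░░
■■■░░░░░░░░░
■■■░░░░░░░░░
■■■░·○·○○●●░
■■■░·○●··◇●░
■■■░●◇◆○●○○░
■■■░◇●·◇○○●░
■■■░■■○●○○●░
■■■░·○·◇○○●░
■■■░●○○◇○·◇░
■■■░░░░░░░░░

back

■■■░░░░░░░░░
■■■░░░░░░░░░
■■■░░░░░░░░░
■■■░·○·○○●●░
■■■░·○●··◇●░
■■■░●◇·○●○○░
■■■░◇●◆◇○○●░
■■■░■■○●○○●░
■■■░·○·◇○○●░
■■■░●○○◇○·◇░
■■■░░░░░░░░░
■■■░░░░░░░░░

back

■■■░░░░░░░░░
■■■░░░░░░░░░
■■■░·○·○○●●░
■■■░·○●··◇●░
■■■░●◇·○●○○░
■■■░◇●·◇○○●░
■■■░■■◆●○○●░
■■■░·○·◇○○●░
■■■░●○○◇○·◇░
■■■░░░░░░░░░
■■■░░░░░░░░░
■■■░░░░░░░░░

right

■■░░░░░░░░░░
■■░░░░░░░░░░
■■░·○·○○●●░░
■■░·○●··◇●░░
■■░●◇·○●○○░░
■■░◇●·◇○○●░░
■■░■■○◆○○●░░
■■░·○·◇○○●░░
■■░●○○◇○·◇░░
■■░░░░░░░░░░
■■░░░░░░░░░░
■■░░░░░░░░░░

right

■░░░░░░░░░░░
■░░░░░░░░░░░
■░·○·○○●●░░░
■░·○●··◇●░░░
■░●◇·○●○○░░░
■░◇●·◇○○●░░░
■░■■○●◆○●░░░
■░·○·◇○○●░░░
■░●○○◇○·◇░░░
■░░░░░░░░░░░
■░░░░░░░░░░░
■░░░░░░░░░░░

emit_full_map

·○·○○●●
·○●··◇●
●◇·○●○○
◇●·◇○○●
■■○●◆○●
·○·◇○○●
●○○◇○·◇

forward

■░░░░░░░░░░░
■░░░░░░░░░░░
■░░░░░░░░░░░
■░·○·○○●●░░░
■░·○●··◇●░░░
■░●◇·○●○○░░░
■░◇●·◇◆○●░░░
■░■■○●○○●░░░
■░·○·◇○○●░░░
■░●○○◇○·◇░░░
■░░░░░░░░░░░
■░░░░░░░░░░░

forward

■░░░░░░░░░░░
■░░░░░░░░░░░
■░░░░░░░░░░░
■░░░░░░░░░░░
■░·○·○○●●░░░
■░·○●··◇●░░░
■░●◇·○◆○○░░░
■░◇●·◇○○●░░░
■░■■○●○○●░░░
■░·○·◇○○●░░░
■░●○○◇○·◇░░░
■░░░░░░░░░░░

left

■■░░░░░░░░░░
■■░░░░░░░░░░
■■░░░░░░░░░░
■■░░░░░░░░░░
■■░·○·○○●●░░
■■░·○●··◇●░░
■■░●◇·◆●○○░░
■■░◇●·◇○○●░░
■■░■■○●○○●░░
■■░·○·◇○○●░░
■■░●○○◇○·◇░░
■■░░░░░░░░░░

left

■■■░░░░░░░░░
■■■░░░░░░░░░
■■■░░░░░░░░░
■■■░░░░░░░░░
■■■░·○·○○●●░
■■■░·○●··◇●░
■■■░●◇◆○●○○░
■■■░◇●·◇○○●░
■■■░■■○●○○●░
■■■░·○·◇○○●░
■■■░●○○◇○·◇░
■■■░░░░░░░░░

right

■■░░░░░░░░░░
■■░░░░░░░░░░
■■░░░░░░░░░░
■■░░░░░░░░░░
■■░·○·○○●●░░
■■░·○●··◇●░░
■■░●◇·◆●○○░░
■■░◇●·◇○○●░░
■■░■■○●○○●░░
■■░·○·◇○○●░░
■■░●○○◇○·◇░░
■■░░░░░░░░░░
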